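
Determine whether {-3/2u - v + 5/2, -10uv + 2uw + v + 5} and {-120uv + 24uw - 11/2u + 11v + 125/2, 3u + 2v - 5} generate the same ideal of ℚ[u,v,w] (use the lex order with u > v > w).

No, the ideals differ.

Equality of ideals is decidable: compute both reduced Gröbner bases (unique for the ordering) and check whether they agree.
Buchberger on the first generating set:
f_1 = -3/2u - v + 5/2, LT = u.
f_2 = -10uv + 2uw + v + 5, LT = uv.

S(f_1,f_2): lcm = uv. S = ⅕uw + ⅔v² - 47/30v + ½.
  leading term uw: subtract (-2/15w)·f_1 from ⅕uw + ⅔v² - 47/30v + ½ → ⅔v² - 2/15vw - 47/30v + ⅓w + ½
  leading term v²: no divisor's leading term divides it; move ⅔v² to the remainder.
  leading term vw: no divisor's leading term divides it; move -2/15vw to the remainder.
  leading term v: no divisor's leading term divides it; move -47/30v to the remainder.
  leading term w: no divisor's leading term divides it; move ⅓w to the remainder.
  leading term 1: no divisor's leading term divides it; move ½ to the remainder.
  remainder ⅔v² - 2/15vw - 47/30v + ⅓w + ½ ≠ 0; add g_3 = ⅔v² - 2/15vw - 47/30v + ⅓w + ½ to the basis.

S(f_1,g_3): leading monomials are coprime, so the S-polynomial reduces to 0 (Buchberger's first criterion).
S(f_2,g_3): lcm = uv². S = 47/20uv - ½uw - ¾u - 1/10v² - ½v.
  leading term uv: subtract (-47/30v)·f_1 from 47/20uv - ½uw - ¾u - 1/10v² - ½v → -½uw - ¾u - 5/3v² + 41/12v
  leading term uw: subtract (⅓w)·f_1 from -½uw - ¾u - 5/3v² + 41/12v → -¾u - 5/3v² + ⅓vw + 41/12v - ⅚w
  leading term u: subtract (½)·f_1 from -¾u - 5/3v² + ⅓vw + 41/12v - ⅚w → -5/3v² + ⅓vw + 47/12v - ⅚w - 5/4
  leading term v²: subtract (-5/2)·g_3 from -5/3v² + ⅓vw + 47/12v - ⅚w - 5/4 → 0
  remainder 0.

Every S-polynomial of the final basis reduces to 0, so we have a Gröbner basis.
Inter-reduce: drop elements whose leading term is divisible by another's, tail-reduce, and make monic.
Reduced Gröbner basis: {u + ⅔v - 5/3, v² - ⅕vw - 47/20v + ½w + ¾}.

Buchberger on the second generating set:
h_1 = -120uv + 24uw - 11/2u + 11v + 125/2, LT = uv.
h_2 = 3u + 2v - 5, LT = u.

S(h_1,h_2): lcm = uv. S = -⅕uw + 11/240u - ⅔v² + 63/40v - 25/48.
  leading term uw: subtract (-1/15w)·h_2 from -⅕uw + 11/240u - ⅔v² + 63/40v - 25/48 → 11/240u - ⅔v² + 2/15vw + 63/40v - ⅓w - 25/48
  leading term u: subtract (11/720)·h_2 from 11/240u - ⅔v² + 2/15vw + 63/40v - ⅓w - 25/48 → -⅔v² + 2/15vw + 139/90v - ⅓w - 4/9
  leading term v²: no divisor's leading term divides it; move -⅔v² to the remainder.
  leading term vw: no divisor's leading term divides it; move 2/15vw to the remainder.
  leading term v: no divisor's leading term divides it; move 139/90v to the remainder.
  leading term w: no divisor's leading term divides it; move -⅓w to the remainder.
  leading term 1: no divisor's leading term divides it; move -4/9 to the remainder.
  remainder -⅔v² + 2/15vw + 139/90v - ⅓w - 4/9 ≠ 0; add k_3 = -⅔v² + 2/15vw + 139/90v - ⅓w - 4/9 to the basis.

S(h_1,k_3): lcm = uv². S = 189/80uv - ½uw - ⅔u - 11/120v² - 25/48v.
  leading term uv: subtract (-63/3200)·h_1 from 189/80uv - ½uw - ⅔u - 11/120v² - 25/48v → -11/400uw - 14879/19200u - 11/120v² - 2921/9600v + 315/256
  leading term uw: subtract (-11/1200w)·h_2 from -11/400uw - 14879/19200u - 11/120v² - 2921/9600v + 315/256 → -14879/19200u - 11/120v² + 11/600vw - 2921/9600v - 11/240w + 315/256
  leading term u: subtract (-14879/57600)·h_2 from -14879/19200u - 11/120v² + 11/600vw - 2921/9600v - 11/240w + 315/256 → -11/120v² + 11/600vw + 1529/7200v - 11/240w - 11/180
  leading term v²: subtract (11/80)·k_3 from -11/120v² + 11/600vw + 1529/7200v - 11/240w - 11/180 → 0
  remainder 0.

S(h_2,k_3): leading monomials are coprime, so the S-polynomial reduces to 0 (Buchberger's first criterion).
Every S-polynomial of the final basis reduces to 0, so we have a Gröbner basis.
Inter-reduce: drop elements whose leading term is divisible by another's, tail-reduce, and make monic.
Reduced Gröbner basis: {u + ⅔v - 5/3, v² - ⅕vw - 139/60v + ½w + ⅔}.

Since the reduced bases disagree, the two ideals are not the same.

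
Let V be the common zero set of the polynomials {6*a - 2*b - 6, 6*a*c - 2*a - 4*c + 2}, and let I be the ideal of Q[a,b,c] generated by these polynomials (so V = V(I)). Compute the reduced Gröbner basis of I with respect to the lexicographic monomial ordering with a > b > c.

G = {a - 1/3*b - 1, b*c - 1/3*b + c}

f_1 = 6*a - 2*b - 6, LT = a.
f_2 = 6*a*c - 2*a - 4*c + 2, LT = a*c.

S(f_1,f_2): lcm = a*c. S = 1/3*a - 1/3*b*c - 1/3*c - 1/3.
  reduce S modulo (f_1, f_2):
  remainder -1/3*b*c + 1/9*b - 1/3*c ≠ 0; add g_3 = -1/3*b*c + 1/9*b - 1/3*c to the basis.

The other S-polynomials (S(f_1,g_3), S(f_2,g_3)) all reduce to 0 modulo the current basis, so we have a Gröbner basis.
Inter-reduce: drop elements whose leading term is divisible by another's, tail-reduce, and make monic.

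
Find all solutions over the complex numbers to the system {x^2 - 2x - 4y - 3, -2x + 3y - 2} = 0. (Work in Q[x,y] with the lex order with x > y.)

{(-1, 0), (17/3, 40/9)}

Compute a lex Gröbner basis by Buchberger's algorithm.
f_1 = x^2 - 2x - 4y - 3, LT = x^2.
f_2 = -2x + 3y - 2, LT = x.

S(f_1,f_2): lcm = x^2. S = 3/2xy - 3x - 4y - 3.
  reduce S modulo (f_1, f_2):
  remainder 9/4y^2 - 10y ≠ 0; add h_3 = 9/4y^2 - 10y to the basis.

The other S-polynomials (S(f_1,h_3), S(f_2,h_3)) all reduce to 0 modulo the current basis, so we have a Gröbner basis.
Inter-reduce: drop elements whose leading term is divisible by another's, tail-reduce, and make monic.
Reduced Gröbner basis: {x - 3/2y + 1, y^2 - 40/9y}.

The lex basis is triangular: the last element involves only y. Solving y^2 - 40/9y = 0 gives y ∈ {0, 40/9}; substituting each value into the earlier elements determines the remaining variables.
  y = 0: the earlier basis element becomes x + 1 = 0, giving x = -1 — point (-1, 0).
  y = 40/9: the earlier basis element becomes x - 17/3 = 0, giving x = 17/3 — point (17/3, 40/9).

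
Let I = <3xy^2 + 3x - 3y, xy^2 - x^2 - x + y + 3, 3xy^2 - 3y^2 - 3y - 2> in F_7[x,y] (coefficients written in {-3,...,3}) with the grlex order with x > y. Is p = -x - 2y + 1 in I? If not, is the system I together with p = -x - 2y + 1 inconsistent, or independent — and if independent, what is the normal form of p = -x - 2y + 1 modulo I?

-x - 2y + 1 lies in I (it reduces to 0).

First compute the reduced Gröbner basis of I by Buchberger's algorithm.
f_1 = 3xy^2 + 3x - 3y, LT = xy^2.
f_2 = xy^2 - x^2 - x + y + 3, LT = xy^2.
f_3 = 3xy^2 - 3y^2 - 3y - 2, LT = xy^2.

S(f_1,f_2): lcm = xy^2. S = x^2 + 2x - 2y - 3.
  reduce S modulo (f_1, f_2, f_3):
  remainder x^2 + 2x - 2y - 3 ≠ 0; add h_4 = x^2 + 2x - 2y - 3 to the basis.

S(f_1,f_3): lcm = xy^2. S = y^2 + x + 3.
  reduce S modulo (f_1, f_2, f_3, h_4):
  remainder y^2 + x + 3 ≠ 0; add h_5 = y^2 + x + 3 to the basis.

S(f_1,h_4): lcm = x^2y^2. S = -2xy^2 + 2y^3 + x^2 - xy + 3y^2.
  reduce S modulo (f_1, f_2, f_3, h_4, h_5):
  remainder -3xy - 3x + y + 1 ≠ 0; add h_6 = -3xy - 3x + y + 1 to the basis.

S(f_3,h_4): lcm = x^2y^2. S = -3xy^2 + 2y^3 - xy + 3y^2 - 3x.
  reduce S modulo (f_1, f_2, f_3, h_4, h_5, h_6):
  remainder -3y - 3 ≠ 0; add h_7 = -3y - 3 to the basis.

S(f_1,h_6): lcm = xy^2. S = -xy - 2y^2 + x - 3y.
  reduce S modulo (f_1, f_2, f_3, h_4, h_5, h_6, h_7):
  remainder -3x + 2 ≠ 0; add h_8 = -3x + 2 to the basis.

The other S-polynomials (S(f_2,f_3), S(f_2,h_4), S(f_1,h_5), S(f_2,h_5), S(f_3,h_5), S(h_4,h_5), S(f_2,h_6), S(f_3,h_6), S(h_4,h_6), S(h_5,h_6), S(f_1,h_7), S(f_2,h_7), S(f_3,h_7), S(h_4,h_7), S(h_5,h_7), S(h_6,h_7), S(f_1,h_8), S(f_2,h_8), S(f_3,h_8), S(h_4,h_8), S(h_5,h_8), S(h_6,h_8), S(h_7,h_8)) all reduce to 0 modulo the current basis, so we have a Gröbner basis.
Inter-reduce: drop elements whose leading term is divisible by another's, tail-reduce, and make monic.
Reduced Gröbner basis: {x - 3, y + 1}.
Label its elements g_1 = x - 3, g_2 = y + 1.

Reduce p = -x - 2y + 1 modulo G:
  leading term x: subtract (-1)·g_1 from -x - 2y + 1 → -2y - 2
  leading term y: subtract (-2)·g_2 from -2y - 2 → 0
  normal form = 0.
Since the normal form is 0, p ∈ I.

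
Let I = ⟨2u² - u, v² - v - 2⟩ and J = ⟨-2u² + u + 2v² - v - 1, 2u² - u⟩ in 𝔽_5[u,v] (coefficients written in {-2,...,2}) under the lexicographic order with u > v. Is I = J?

No, the ideals differ.

Since reduced Gröbner bases are canonical representatives of ideals under a given ordering, it suffices to compute and compare them.
Buchberger on the first generating set:
f_1 = 2u² - u, LT = u².
f_2 = v² - v - 2, LT = v².

S(f_1,f_2): leading monomials are coprime, so the S-polynomial reduces to 0 (Buchberger's first criterion).
Every S-polynomial of the final basis reduces to 0, so we have a Gröbner basis.
Inter-reduce: drop elements whose leading term is divisible by another's, tail-reduce, and make monic.
Reduced Gröbner basis: {u² + 2u, v² - v - 2}.

Buchberger on the second generating set:
h_1 = -2u² + u + 2v² - v - 1, LT = u².
h_2 = 2u² - u, LT = u².

S(h_1,h_2): lcm = u². S = -v² - 2v - 2.
  leading term v²: no divisor's leading term divides it; move -v² to the remainder.
  leading term v: no divisor's leading term divides it; move -2v to the remainder.
  leading term 1: no divisor's leading term divides it; move -2 to the remainder.
  remainder -v² - 2v - 2 ≠ 0; add k_3 = -v² - 2v - 2 to the basis.

S(h_1,k_3): leading monomials are coprime, so the S-polynomial reduces to 0 (Buchberger's first criterion).
S(h_2,k_3): leading monomials are coprime, so the S-polynomial reduces to 0 (Buchberger's first criterion).
Every S-polynomial of the final basis reduces to 0, so we have a Gröbner basis.
Inter-reduce: drop elements whose leading term is divisible by another's, tail-reduce, and make monic.
Reduced Gröbner basis: {u² + 2u, v² + 2v + 2}.

Since the reduced bases disagree, the two ideals are not the same.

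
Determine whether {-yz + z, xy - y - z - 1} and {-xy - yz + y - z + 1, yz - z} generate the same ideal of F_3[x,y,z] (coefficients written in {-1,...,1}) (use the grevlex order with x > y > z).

Yes, the ideals are equal.

Two ideals are equal iff their reduced Gröbner bases coincide (the reduced basis is unique for a fixed ordering).
Buchberger on the first generating set:
f_1 = -yz + z, LT = yz.
f_2 = xy - y - z - 1, LT = xy.

S(f_1,f_2): lcm = xyz. S = -xz + yz + z^{2} + z.
  leading term xz: no divisor's leading term divides it; move -xz to the remainder.
  leading term yz: subtract (-1)·f_1 from yz + z^{2} + z → z^{2} - z
  leading term z^{2}: no divisor's leading term divides it; move z^{2} to the remainder.
  leading term z: no divisor's leading term divides it; move -z to the remainder.
  remainder -xz + z^{2} - z ≠ 0; add g_3 = -xz + z^{2} - z to the basis.

The other S-polynomials (S(f_1,g_3), S(f_2,g_3)) all reduce to 0 modulo the current basis, so we have a Gröbner basis.
Inter-reduce: drop elements whose leading term is divisible by another's, tail-reduce, and make monic.
Reduced Gröbner basis: {xy - y - z - 1, xz - z^{2} + z, yz - z}.

Buchberger on the second generating set:
h_1 = -xy - yz + y - z + 1, LT = xy.
h_2 = yz - z, LT = yz.

S(h_1,h_2): lcm = xyz. S = yz^{2} + xz - yz + z^{2} - z.
  leading term yz^{2}: subtract (z)·h_2 from yz^{2} + xz - yz + z^{2} - z → xz - yz - z^{2} - z
  leading term xz: no divisor's leading term divides it; move xz to the remainder.
  leading term yz: subtract (-1)·h_2 from -yz - z^{2} - z → -z^{2} + z
  leading term z^{2}: no divisor's leading term divides it; move -z^{2} to the remainder.
  leading term z: no divisor's leading term divides it; move z to the remainder.
  remainder xz - z^{2} + z ≠ 0; add k_3 = xz - z^{2} + z to the basis.

The other S-polynomials (S(h_1,k_3), S(h_2,k_3)) all reduce to 0 modulo the current basis, so we have a Gröbner basis.
Inter-reduce: drop elements whose leading term is divisible by another's, tail-reduce, and make monic.
Reduced Gröbner basis: {xy - y - z - 1, xz - z^{2} + z, yz - z}.

These coincide, so the ideals are equal.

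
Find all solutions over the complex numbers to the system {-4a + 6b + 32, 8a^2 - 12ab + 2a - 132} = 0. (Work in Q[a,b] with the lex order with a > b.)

{(2, -4)}

Compute a lex Gröbner basis by Buchberger's algorithm.
f_1 = -4a + 6b + 32, LT = a.
f_2 = 8a^2 - 12ab + 2a - 132, LT = a^2.

S(f_1,f_2): lcm = a^2. S = -33/4a + 33/2.
  reduce S modulo (f_1, f_2):
  remainder -99/8b - 99/2 ≠ 0; add h_3 = -99/8b - 99/2 to the basis.

The other S-polynomials (S(f_1,h_3), S(f_2,h_3)) all reduce to 0 modulo the current basis, so we have a Gröbner basis.
Inter-reduce: drop elements whose leading term is divisible by another's, tail-reduce, and make monic.
Reduced Gröbner basis: {a - 2, b + 4}.

Elimination: the polynomial b + 4 lies in the elimination ideal for b, so b ∈ {-4}. For each such b, the remaining basis elements (now univariate) give the rest of the solution.
  b = -4: the earlier basis element becomes a - 2 = 0, giving a = 2 — point (2, -4).
This is the nonlinear analogue of row-reducing a linear system.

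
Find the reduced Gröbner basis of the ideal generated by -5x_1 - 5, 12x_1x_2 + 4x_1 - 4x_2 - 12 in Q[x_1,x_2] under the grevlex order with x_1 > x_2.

f_1 = -5x_1 - 5, LT = x_1.
f_2 = 12x_1x_2 + 4x_1 - 4x_2 - 12, LT = x_1x_2.

S(f_1,f_2): lcm = x_1x_2. S = -1/3x_1 + 4/3x_2 + 1.
  leading term x_1: subtract (1/15)·f_1 from -1/3x_1 + 4/3x_2 + 1 → 4/3x_2 + 4/3
  leading term x_2: no divisor's leading term divides it; move 4/3x_2 to the remainder.
  leading term 1: no divisor's leading term divides it; move 4/3 to the remainder.
  remainder 4/3x_2 + 4/3 ≠ 0; add g_3 = 4/3x_2 + 4/3 to the basis.

S(f_1,g_3): leading monomials are coprime, so the S-polynomial reduces to 0 (Buchberger's first criterion).
S(f_2,g_3): lcm = x_1x_2. S = -2/3x_1 - 1/3x_2 - 1.
  leading term x_1: subtract (2/15)·f_1 from -2/3x_1 - 1/3x_2 - 1 → -1/3x_2 - 1/3
  leading term x_2: subtract (-1/4)·g_3 from -1/3x_2 - 1/3 → 0
  remainder 0.

Every S-polynomial of the final basis reduces to 0, so we have a Gröbner basis.
Inter-reduce: drop elements whose leading term is divisible by another's, tail-reduce, and make monic.

G = {x_1 + 1, x_2 + 1}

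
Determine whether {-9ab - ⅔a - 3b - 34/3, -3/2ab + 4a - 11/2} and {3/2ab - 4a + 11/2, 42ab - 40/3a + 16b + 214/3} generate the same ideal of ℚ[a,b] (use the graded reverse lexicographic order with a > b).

For a fixed monomial order, each ideal has a unique reduced Gröbner basis; comparing bases decides equality.
Buchberger on the first generating set:
f_1 = -9ab - ⅔a - 3b - 34/3, LT = ab.
f_2 = -3/2ab + 4a - 11/2, LT = ab.

S(f_1,f_2): lcm = ab. S = 74/27a + ⅓b - 65/27.
  leading term a: no divisor's leading term divides it; move 74/27a to the remainder.
  leading term b: no divisor's leading term divides it; move ⅓b to the remainder.
  leading term 1: no divisor's leading term divides it; move -65/27 to the remainder.
  remainder 74/27a + ⅓b - 65/27 ≠ 0; add g_3 = 74/27a + ⅓b - 65/27 to the basis.

S(f_1,g_3): lcm = ab. S = -9/74b² + 2/27a + 269/222b + 34/27.
  leading term b²: no divisor's leading term divides it; move -9/74b² to the remainder.
  leading term a: subtract (1/37)·g_3 from 2/27a + 269/222b + 34/27 → 89/74b + 49/37
  leading term b: no divisor's leading term divides it; move 89/74b to the remainder.
  leading term 1: no divisor's leading term divides it; move 49/37 to the remainder.
  remainder -9/74b² + 89/74b + 49/37 ≠ 0; add g_4 = -9/74b² + 89/74b + 49/37 to the basis.

The other S-polynomials (S(f_2,g_3), S(f_1,g_4), S(f_2,g_4), S(g_3,g_4)) all reduce to 0 modulo the current basis, so we have a Gröbner basis.
Inter-reduce: drop elements whose leading term is divisible by another's, tail-reduce, and make monic.
Reduced Gröbner basis: {b² - 89/9b - 98/9, a + 9/74b - 65/74}.

Buchberger on the second generating set:
h_1 = 3/2ab - 4a + 11/2, LT = ab.
h_2 = 42ab - 40/3a + 16b + 214/3, LT = ab.

S(h_1,h_2): lcm = ab. S = -148/63a - 8/21b + 124/63.
  leading term a: no divisor's leading term divides it; move -148/63a to the remainder.
  leading term b: no divisor's leading term divides it; move -8/21b to the remainder.
  leading term 1: no divisor's leading term divides it; move 124/63 to the remainder.
  remainder -148/63a - 8/21b + 124/63 ≠ 0; add k_3 = -148/63a - 8/21b + 124/63 to the basis.

S(h_1,k_3): lcm = ab. S = -6/37b² - 8/3a + 31/37b + 11/3.
  leading term b²: no divisor's leading term divides it; move -6/37b² to the remainder.
  leading term a: subtract (42/37)·k_3 from -8/3a + 31/37b + 11/3 → 47/37b + 53/37
  leading term b: no divisor's leading term divides it; move 47/37b to the remainder.
  leading term 1: no divisor's leading term divides it; move 53/37 to the remainder.
  remainder -6/37b² + 47/37b + 53/37 ≠ 0; add k_4 = -6/37b² + 47/37b + 53/37 to the basis.

The other S-polynomials (S(h_2,k_3), S(h_1,k_4), S(h_2,k_4), S(k_3,k_4)) all reduce to 0 modulo the current basis, so we have a Gröbner basis.
Inter-reduce: drop elements whose leading term is divisible by another's, tail-reduce, and make monic.
Reduced Gröbner basis: {b² - 47/6b - 53/6, a + 6/37b - 31/37}.

The bases are distinct; the ideals are different.

No, the ideals differ.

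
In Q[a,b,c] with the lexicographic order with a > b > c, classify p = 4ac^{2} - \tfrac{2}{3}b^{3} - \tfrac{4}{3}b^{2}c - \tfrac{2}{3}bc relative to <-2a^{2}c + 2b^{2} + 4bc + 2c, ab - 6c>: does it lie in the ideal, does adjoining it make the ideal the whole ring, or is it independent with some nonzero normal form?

First compute the reduced Gröbner basis of I by Buchberger's algorithm.
f_1 = -2a^{2}c + 2b^{2} + 4bc + 2c, LT = a^{2}c.
f_2 = ab - 6c, LT = ab.

S(f_1,f_2): lcm = a^{2}bc. S = 6ac^{2} - b^{3} - 2b^{2}c - bc.
  leading term ac^{2}: no divisor's leading term divides it; move 6ac^{2} to the remainder.
  leading term b^{3}: no divisor's leading term divides it; move -b^{3} to the remainder.
  leading term b^{2}c: no divisor's leading term divides it; move -2b^{2}c to the remainder.
  leading term bc: no divisor's leading term divides it; move -bc to the remainder.
  remainder 6ac^{2} - b^{3} - 2b^{2}c - bc ≠ 0; add h_3 = 6ac^{2} - b^{3} - 2b^{2}c - bc to the basis.

S(f_1,h_3): lcm = a^{2}c^{2}. S = \tfrac{1}{6}ab^{3} + \tfrac{1}{3}ab^{2}c + \tfrac{1}{6}abc - b^{2}c - 2bc^{2} - c^{2}.
  leading term ab^{3}: subtract (\tfrac{1}{6}b^{2})·f_2 from \tfrac{1}{6}ab^{3} + \tfrac{1}{3}ab^{2}c + \tfrac{1}{6}abc - b^{2}c - 2bc^{2} - c^{2} → \tfrac{1}{3}ab^{2}c + \tfrac{1}{6}abc - 2bc^{2} - c^{2}
  leading term ab^{2}c: subtract (\tfrac{1}{3}bc)·f_2 from \tfrac{1}{3}ab^{2}c + \tfrac{1}{6}abc - 2bc^{2} - c^{2} → \tfrac{1}{6}abc - c^{2}
  leading term abc: subtract (\tfrac{1}{6}c)·f_2 from \tfrac{1}{6}abc - c^{2} → 0
  remainder 0.

S(f_2,h_3): lcm = abc^{2}. S = \tfrac{1}{6}b^{4} + \tfrac{1}{3}b^{3}c + \tfrac{1}{6}b^{2}c - 6c^{3}.
  leading term b^{4}: no divisor's leading term divides it; move \tfrac{1}{6}b^{4} to the remainder.
  leading term b^{3}c: no divisor's leading term divides it; move \tfrac{1}{3}b^{3}c to the remainder.
  leading term b^{2}c: no divisor's leading term divides it; move \tfrac{1}{6}b^{2}c to the remainder.
  leading term c^{3}: no divisor's leading term divides it; move -6c^{3} to the remainder.
  remainder \tfrac{1}{6}b^{4} + \tfrac{1}{3}b^{3}c + \tfrac{1}{6}b^{2}c - 6c^{3} ≠ 0; add h_4 = \tfrac{1}{6}b^{4} + \tfrac{1}{3}b^{3}c + \tfrac{1}{6}b^{2}c - 6c^{3} to the basis.

S(f_1,h_4): leading monomials are coprime, so the S-polynomial reduces to 0 (Buchberger's first criterion).
S(f_2,h_4): lcm = ab^{4}. S = -2ab^{3}c - ab^{2}c + 36ac^{3} - 6b^{3}c.
  leading term ab^{3}c: subtract (-2b^{2}c)·f_2 from -2ab^{3}c - ab^{2}c + 36ac^{3} - 6b^{3}c → -ab^{2}c + 36ac^{3} - 6b^{3}c - 12b^{2}c^{2}
  leading term ab^{2}c: subtract (-bc)·f_2 from -ab^{2}c + 36ac^{3} - 6b^{3}c - 12b^{2}c^{2} → 36ac^{3} - 6b^{3}c - 12b^{2}c^{2} - 6bc^{2}
  leading term ac^{3}: subtract (6c)·h_3 from 36ac^{3} - 6b^{3}c - 12b^{2}c^{2} - 6bc^{2} → 0
  remainder 0.

S(h_3,h_4): leading monomials are coprime, so the S-polynomial reduces to 0 (Buchberger's first criterion).
Every S-polynomial of the final basis reduces to 0, so we have a Gröbner basis.
Inter-reduce: drop elements whose leading term is divisible by another's, tail-reduce, and make monic.
Reduced Gröbner basis: {a^{2}c - b^{2} - 2bc - c, ab - 6c, ac^{2} - \tfrac{1}{6}b^{3} - \tfrac{1}{3}b^{2}c - \tfrac{1}{6}bc, b^{4} + 2b^{3}c + b^{2}c - 36c^{3}}.
Label its elements g_1 = a^{2}c - b^{2} - 2bc - c, g_2 = ab - 6c, g_3 = ac^{2} - \tfrac{1}{6}b^{3} - \tfrac{1}{3}b^{2}c - \tfrac{1}{6}bc, g_4 = b^{4} + 2b^{3}c + b^{2}c - 36c^{3}.

Reduce p = 4ac^{2} - \tfrac{2}{3}b^{3} - \tfrac{4}{3}b^{2}c - \tfrac{2}{3}bc modulo G:
  leading term ac^{2}: subtract (4)·g_3 from 4ac^{2} - \tfrac{2}{3}b^{3} - \tfrac{4}{3}b^{2}c - \tfrac{2}{3}bc → 0
  normal form = 0.
Since the normal form is 0, p ∈ I.

4ac^{2} - \tfrac{2}{3}b^{3} - \tfrac{4}{3}b^{2}c - \tfrac{2}{3}bc lies in I (it reduces to 0).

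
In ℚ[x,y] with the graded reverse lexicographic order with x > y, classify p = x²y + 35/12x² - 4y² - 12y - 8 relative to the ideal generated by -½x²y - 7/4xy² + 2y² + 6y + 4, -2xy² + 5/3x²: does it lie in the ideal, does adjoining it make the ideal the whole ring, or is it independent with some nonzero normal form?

First compute the reduced Gröbner basis of I by Buchberger's algorithm.
f_1 = -½x²y - 7/4xy² + 2y² + 6y + 4, LT = x²y.
f_2 = -2xy² + 5/3x², LT = xy².

S(f_1,f_2): lcm = x²y². S = 7/2xy³ + ⅚x³ - 4y³ - 12y² - 8y.
  leading term xy³: subtract (-7/4y)·f_2 from 7/2xy³ + ⅚x³ - 4y³ - 12y² - 8y → ⅚x³ + 35/12x²y - 4y³ - 12y² - 8y
  leading term x³: no divisor's leading term divides it; move ⅚x³ to the remainder.
  leading term x²y: subtract (-35/6)·f_1 from 35/12x²y - 4y³ - 12y² - 8y → -245/24xy² - 4y³ - ⅓y² + 27y + 70/3
  leading term xy²: subtract (245/48)·f_2 from -245/24xy² - 4y³ - ⅓y² + 27y + 70/3 → -4y³ - 1225/144x² - ⅓y² + 27y + 70/3
  leading term y³: no divisor's leading term divides it; move -4y³ to the remainder.
  leading term x²: no divisor's leading term divides it; move -1225/144x² to the remainder.
  leading term y²: no divisor's leading term divides it; move -⅓y² to the remainder.
  leading term y: no divisor's leading term divides it; move 27y to the remainder.
  leading term 1: no divisor's leading term divides it; move 70/3 to the remainder.
  remainder ⅚x³ - 4y³ - 1225/144x² - ⅓y² + 27y + 70/3 ≠ 0; add h_3 = ⅚x³ - 4y³ - 1225/144x² - ⅓y² + 27y + 70/3 to the basis.

S(f_1,h_3): lcm = x³y. S = 7/2x²y² + 24/5y⁴ + 245/24x²y - 4xy² + ⅖y³ - 12xy - 162/5y² - 8x - 28y.
  leading term x²y²: subtract (-7y)·f_1 from 7/2x²y² + 24/5y⁴ + 245/24x²y - 4xy² + ⅖y³ - 12xy - 162/5y² - 8x - 28y → -49/4xy³ + 24/5y⁴ + 245/24x²y - 4xy² + 72/5y³ - 12xy + 48/5y² - 8x
  leading term xy³: subtract (49/8y)·f_2 from -49/4xy³ + 24/5y⁴ + 245/24x²y - 4xy² + 72/5y³ - 12xy + 48/5y² - 8x → 24/5y⁴ - 4xy² + 72/5y³ - 12xy + 48/5y² - 8x
  leading term y⁴: no divisor's leading term divides it; move 24/5y⁴ to the remainder.
  leading term xy²: subtract (2)·f_2 from -4xy² + 72/5y³ - 12xy + 48/5y² - 8x → 72/5y³ - 10/3x² - 12xy + 48/5y² - 8x
  leading term y³: no divisor's leading term divides it; move 72/5y³ to the remainder.
  leading term x²: no divisor's leading term divides it; move -10/3x² to the remainder.
  leading term xy: no divisor's leading term divides it; move -12xy to the remainder.
  leading term y²: no divisor's leading term divides it; move 48/5y² to the remainder.
  leading term x: no divisor's leading term divides it; move -8x to the remainder.
  remainder 24/5y⁴ + 72/5y³ - 10/3x² - 12xy + 48/5y² - 8x ≠ 0; add h_4 = 24/5y⁴ + 72/5y³ - 10/3x² - 12xy + 48/5y² - 8x to the basis.

The other S-polynomials (S(f_2,h_3), S(f_1,h_4), S(f_2,h_4), S(h_3,h_4)) all reduce to 0 modulo the current basis, so we have a Gröbner basis.
Inter-reduce: drop elements whose leading term is divisible by another's, tail-reduce, and make monic.
Reduced Gröbner basis: {y⁴ + 3y³ - 25/36x² - 5/2xy + 2y² - 5/3x, x³ - 24/5y³ - 245/24x² - ⅖y² + 162/5y + 28, x²y + 35/12x² - 4y² - 12y - 8, xy² - ⅚x²}.
Label its elements g_1 = y⁴ + 3y³ - 25/36x² - 5/2xy + 2y² - 5/3x, g_2 = x³ - 24/5y³ - 245/24x² - ⅖y² + 162/5y + 28, g_3 = x²y + 35/12x² - 4y² - 12y - 8, g_4 = xy² - ⅚x².

Reduce p = x²y + 35/12x² - 4y² - 12y - 8 modulo G:
  leading term x²y: subtract (1)·g_3 from x²y + 35/12x² - 4y² - 12y - 8 → 0
  normal form = 0.
Since the normal form is 0, p ∈ I.

x²y + 35/12x² - 4y² - 12y - 8 lies in I (it reduces to 0).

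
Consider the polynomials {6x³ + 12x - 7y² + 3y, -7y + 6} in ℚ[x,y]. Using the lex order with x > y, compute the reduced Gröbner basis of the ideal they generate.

Buchberger's algorithm terminates because the ascending chain of leading-term ideals stabilizes.

f_1 = 6x³ + 12x - 7y² + 3y, LT = x³.
f_2 = -7y + 6, LT = y.

The S-polynomials (S(f_1,f_2)) all reduce to 0 modulo the current basis, so we have a Gröbner basis.

G = {x³ + 2x - 3/7, y - 6/7}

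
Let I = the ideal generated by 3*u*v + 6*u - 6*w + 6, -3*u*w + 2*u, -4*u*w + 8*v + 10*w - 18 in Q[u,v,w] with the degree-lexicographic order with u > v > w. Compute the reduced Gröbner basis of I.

f_1 = 3*u*v + 6*u - 6*w + 6, LT = u*v.
f_2 = -3*u*w + 2*u, LT = u*w.
f_3 = -4*u*w + 8*v + 10*w - 18, LT = u*w.

S(f_1,f_2): lcm = u*v*w. S = 2/3*u*v + 2*u*w - 2*w**2 + 2*w.
  leading term u*v: subtract (2/9)·f_1 from 2/3*u*v + 2*u*w - 2*w**2 + 2*w → 2*u*w - 2*w**2 - 4/3*u + 10/3*w - 4/3
  leading term u*w: subtract (-2/3)·f_2 from 2*u*w - 2*w**2 - 4/3*u + 10/3*w - 4/3 → -2*w**2 + 10/3*w - 4/3
  leading term w**2: no divisor's leading term divides it; move -2*w**2 to the remainder.
  leading term w: no divisor's leading term divides it; move 10/3*w to the remainder.
  leading term 1: no divisor's leading term divides it; move -4/3 to the remainder.
  remainder -2*w**2 + 10/3*w - 4/3 ≠ 0; add g_4 = -2*w**2 + 10/3*w - 4/3 to the basis.

S(f_1,f_3): lcm = u*v*w. S = 2*u*w + 2*v**2 + 5/2*v*w - 2*w**2 - 9/2*v + 2*w.
  leading term u*w: subtract (-2/3)·f_2 from 2*u*w + 2*v**2 + 5/2*v*w - 2*w**2 - 9/2*v + 2*w → 2*v**2 + 5/2*v*w - 2*w**2 + 4/3*u - 9/2*v + 2*w
  leading term v**2: no divisor's leading term divides it; move 2*v**2 to the remainder.
  leading term v*w: no divisor's leading term divides it; move 5/2*v*w to the remainder.
  leading term w**2: subtract (1)·g_4 from -2*w**2 + 4/3*u - 9/2*v + 2*w → 4/3*u - 9/2*v - 4/3*w + 4/3
  leading term u: no divisor's leading term divides it; move 4/3*u to the remainder.
  leading term v: no divisor's leading term divides it; move -9/2*v to the remainder.
  leading term w: no divisor's leading term divides it; move -4/3*w to the remainder.
  leading term 1: no divisor's leading term divides it; move 4/3 to the remainder.
  remainder 2*v**2 + 5/2*v*w + 4/3*u - 9/2*v - 4/3*w + 4/3 ≠ 0; add g_5 = 2*v**2 + 5/2*v*w + 4/3*u - 9/2*v - 4/3*w + 4/3 to the basis.

S(f_2,f_3): lcm = u*w. S = -2/3*u + 2*v + 5/2*w - 9/2.
  leading term u: no divisor's leading term divides it; move -2/3*u to the remainder.
  leading term v: no divisor's leading term divides it; move 2*v to the remainder.
  leading term w: no divisor's leading term divides it; move 5/2*w to the remainder.
  leading term 1: no divisor's leading term divides it; move -9/2 to the remainder.
  remainder -2/3*u + 2*v + 5/2*w - 9/2 ≠ 0; add g_6 = -2/3*u + 2*v + 5/2*w - 9/2 to the basis.

S(f_3,g_4): lcm = u*w**2. S = 5/3*u*w - 2*v*w - 5/2*w**2 - 2/3*u + 9/2*w.
  leading term u*w: subtract (-5/9)·f_2 from 5/3*u*w - 2*v*w - 5/2*w**2 - 2/3*u + 9/2*w → -2*v*w - 5/2*w**2 + 4/9*u + 9/2*w
  leading term v*w: no divisor's leading term divides it; move -2*v*w to the remainder.
  leading term w**2: subtract (5/4)·g_4 from -5/2*w**2 + 4/9*u + 9/2*w → 4/9*u + 1/3*w + 5/3
  leading term u: subtract (-2/3)·g_6 from 4/9*u + 1/3*w + 5/3 → 4/3*v + 2*w - 4/3
  leading term v: no divisor's leading term divides it; move 4/3*v to the remainder.
  leading term w: no divisor's leading term divides it; move 2*w to the remainder.
  leading term 1: no divisor's leading term divides it; move -4/3 to the remainder.
  remainder -2*v*w + 4/3*v + 2*w - 4/3 ≠ 0; add g_7 = -2*v*w + 4/3*v + 2*w - 4/3 to the basis.

The other S-polynomials (S(f_1,g_4), S(f_2,g_4), S(f_1,g_5), S(f_2,g_5), S(f_3,g_5), S(g_4,g_5), S(f_1,g_6), S(f_2,g_6), S(f_3,g_6), S(g_4,g_6), S(g_5,g_6), S(f_1,g_7), S(f_2,g_7), S(f_3,g_7), S(g_4,g_7), S(g_5,g_7), S(g_6,g_7)) all reduce to 0 modulo the current basis, so we have a Gröbner basis.
Inter-reduce: drop elements whose leading term is divisible by another's, tail-reduce, and make monic.

G = {v**2 + 7/12*v + 37/12*w - 14/3, v*w - 2/3*v - w + 2/3, w**2 - 5/3*w + 2/3, u - 3*v - 15/4*w + 27/4}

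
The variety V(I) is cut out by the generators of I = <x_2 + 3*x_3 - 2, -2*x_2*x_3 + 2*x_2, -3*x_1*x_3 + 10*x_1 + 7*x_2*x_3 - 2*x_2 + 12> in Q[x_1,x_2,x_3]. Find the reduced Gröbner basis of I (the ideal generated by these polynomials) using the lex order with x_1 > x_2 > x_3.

This is the nonlinear analogue of row-reducing a linear system.

f_1 = x_2 + 3*x_3 - 2, LT = x_2.
f_2 = -2*x_2*x_3 + 2*x_2, LT = x_2*x_3.
f_3 = -3*x_1*x_3 + 10*x_1 + 7*x_2*x_3 - 2*x_2 + 12, LT = x_1*x_3.

S(f_1,f_2): lcm = x_2*x_3. S = x_2 + 3*x_3**2 - 2*x_3.
  reduce S modulo (f_1, f_2, f_3):
  remainder 3*x_3**2 - 5*x_3 + 2 ≠ 0; add g_4 = 3*x_3**2 - 5*x_3 + 2 to the basis.

S(f_2,f_3): lcm = x_1*x_2*x_3. S = 7/3*x_1*x_2 + 7/3*x_2**2*x_3 - 2/3*x_2**2 + 4*x_2.
  reduce S modulo (f_1, f_2, f_3, g_4):
  remainder -56/3*x_1 + 28*x_3 - 140/3 ≠ 0; add g_5 = -56/3*x_1 + 28*x_3 - 140/3 to the basis.

The other S-polynomials (S(f_1,f_3), S(f_1,g_4), S(f_2,g_4), S(f_3,g_4), S(f_1,g_5), S(f_2,g_5), S(f_3,g_5), S(g_4,g_5)) all reduce to 0 modulo the current basis, so we have a Gröbner basis.
Inter-reduce: drop elements whose leading term is divisible by another's, tail-reduce, and make monic.

G = {x_1 - 3/2*x_3 + 5/2, x_2 + 3*x_3 - 2, x_3**2 - 5/3*x_3 + 2/3}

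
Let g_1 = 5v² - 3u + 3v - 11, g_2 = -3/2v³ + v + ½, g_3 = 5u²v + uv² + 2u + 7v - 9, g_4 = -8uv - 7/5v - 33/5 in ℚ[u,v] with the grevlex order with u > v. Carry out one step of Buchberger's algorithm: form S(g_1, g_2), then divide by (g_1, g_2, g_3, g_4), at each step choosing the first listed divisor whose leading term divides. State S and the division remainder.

lcm(LM(g_1), LM(g_2)) = v³.
S = (lcm/LT(g_1))·g_1 − (lcm/LT(g_2))·g_2 = -⅗uv + ⅗v² - 23/15v + ⅓.
Reduce S modulo (g_1, g_2, g_3, g_4) in that order:
  leading term uv: subtract (3/40)·g_4 from -⅗uv + ⅗v² - 23/15v + ⅓ → ⅗v² - 857/600v + 497/600
  leading term v²: subtract (3/25)·g_1 from ⅗v² - 857/600v + 497/600 → 9/25u - 1073/600v + 1289/600
  leading term u: no divisor's leading term divides it; move 9/25u to the remainder.
  leading term v: no divisor's leading term divides it; move -1073/600v to the remainder.
  leading term 1: no divisor's leading term divides it; move 1289/600 to the remainder.
The remainder 9/25u - 1073/600v + 1289/600 is nonzero, so it would be added as the next basis element.
An S-polynomial is built so that the two leading terms cancel; whether anything survives reduction is exactly the Gröbner-basis criterion.

S(g_1, g_2) = -⅗uv + ⅗v² - 23/15v + ⅓; remainder on division = 9/25u - 1073/600v + 1289/600.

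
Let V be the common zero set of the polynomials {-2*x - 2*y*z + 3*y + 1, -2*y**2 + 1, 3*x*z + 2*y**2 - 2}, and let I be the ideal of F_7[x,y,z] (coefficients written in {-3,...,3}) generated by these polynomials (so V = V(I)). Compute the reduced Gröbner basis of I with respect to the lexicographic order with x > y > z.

f_1 = -2*x - 2*y*z + 3*y + 1, LT = x.
f_2 = -2*y**2 + 1, LT = y**2.
f_3 = 3*x*z + 2*y**2 - 2, LT = x*z.

S(f_1,f_3): lcm = x*z. S = -3*y**2 + y*z**2 + 2*y*z + 3*z + 3.
  leading term y**2: subtract (-2)·f_2 from -3*y**2 + y*z**2 + 2*y*z + 3*z + 3 → y*z**2 + 2*y*z + 3*z - 2
  leading term y*z**2: no divisor's leading term divides it; move y*z**2 to the remainder.
  leading term y*z: no divisor's leading term divides it; move 2*y*z to the remainder.
  leading term z: no divisor's leading term divides it; move 3*z to the remainder.
  leading term 1: no divisor's leading term divides it; move -2 to the remainder.
  remainder y*z**2 + 2*y*z + 3*z - 2 ≠ 0; add g_4 = y*z**2 + 2*y*z + 3*z - 2 to the basis.

S(f_2,g_4): lcm = y**2*z**2. S = -2*y**2*z - 3*y*z + 2*y + 3*z**2.
  leading term y**2*z: subtract (z)·f_2 from -2*y**2*z - 3*y*z + 2*y + 3*z**2 → -3*y*z + 2*y + 3*z**2 - z
  leading term y*z: no divisor's leading term divides it; move -3*y*z to the remainder.
  leading term y: no divisor's leading term divides it; move 2*y to the remainder.
  leading term z**2: no divisor's leading term divides it; move 3*z**2 to the remainder.
  leading term z: no divisor's leading term divides it; move -z to the remainder.
  remainder -3*y*z + 2*y + 3*z**2 - z ≠ 0; add g_5 = -3*y*z + 2*y + 3*z**2 - z to the basis.

S(g_4,g_5): lcm = y*z**2. S = -2*y*z + z**3 + 2*z**2 + 3*z - 2.
  leading term y*z: subtract (3)·g_5 from -2*y*z + z**3 + 2*z**2 + 3*z - 2 → y + z**3 - z - 2
  leading term y: no divisor's leading term divides it; move y to the remainder.
  leading term z**3: no divisor's leading term divides it; move z**3 to the remainder.
  leading term z: no divisor's leading term divides it; move -z to the remainder.
  leading term 1: no divisor's leading term divides it; move -2 to the remainder.
  remainder y + z**3 - z - 2 ≠ 0; add g_6 = y + z**3 - z - 2 to the basis.

S(g_4,g_6): lcm = y*z**2. S = 2*y*z - z**5 + z**3 + 2*z**2 + 3*z - 2.
  leading term y*z: subtract (-3)·g_5 from 2*y*z - z**5 + z**3 + 2*z**2 + 3*z - 2 → -y - z**5 + z**3 - 3*z**2 - 2
  leading term y: subtract (-1)·g_6 from -y - z**5 + z**3 - 3*z**2 - 2 → -z**5 + 2*z**3 - 3*z**2 - z + 3
  leading term z**5: no divisor's leading term divides it; move -z**5 to the remainder.
  leading term z**3: no divisor's leading term divides it; move 2*z**3 to the remainder.
  leading term z**2: no divisor's leading term divides it; move -3*z**2 to the remainder.
  leading term z: no divisor's leading term divides it; move -z to the remainder.
  leading term 1: no divisor's leading term divides it; move 3 to the remainder.
  remainder -z**5 + 2*z**3 - 3*z**2 - z + 3 ≠ 0; add g_7 = -z**5 + 2*z**3 - 3*z**2 - z + 3 to the basis.

S(g_5,g_6): lcm = y*z. S = -3*y - z**4.
  leading term y: subtract (-3)·g_6 from -3*y - z**4 → -z**4 + 3*z**3 - 3*z + 1
  leading term z**4: no divisor's leading term divides it; move -z**4 to the remainder.
  leading term z**3: no divisor's leading term divides it; move 3*z**3 to the remainder.
  leading term z: no divisor's leading term divides it; move -3*z to the remainder.
  leading term 1: no divisor's leading term divides it; move 1 to the remainder.
  remainder -z**4 + 3*z**3 - 3*z + 1 ≠ 0; add g_8 = -z**4 + 3*z**3 - 3*z + 1 to the basis.

The other S-polynomials (S(f_1,f_2), S(f_2,f_3), S(f_1,g_4), S(f_3,g_4), S(f_1,g_5), S(f_2,g_5), S(f_3,g_5), S(f_1,g_6), S(f_2,g_6), S(f_3,g_6), S(f_1,g_7), S(f_2,g_7), S(f_3,g_7), S(g_4,g_7), S(g_5,g_7), S(g_6,g_7), S(f_1,g_8), S(f_2,g_8), S(f_3,g_8), S(g_4,g_8), S(g_5,g_8), S(g_6,g_8), S(g_7,g_8)) all reduce to 0 modulo the current basis, so we have a Gröbner basis.
Inter-reduce: drop elements whose leading term is divisible by another's, tail-reduce, and make monic.

G = {x + 2*z**3 + z**2 - 1, y + z**3 - z - 2, z**4 - 3*z**3 + 3*z - 1}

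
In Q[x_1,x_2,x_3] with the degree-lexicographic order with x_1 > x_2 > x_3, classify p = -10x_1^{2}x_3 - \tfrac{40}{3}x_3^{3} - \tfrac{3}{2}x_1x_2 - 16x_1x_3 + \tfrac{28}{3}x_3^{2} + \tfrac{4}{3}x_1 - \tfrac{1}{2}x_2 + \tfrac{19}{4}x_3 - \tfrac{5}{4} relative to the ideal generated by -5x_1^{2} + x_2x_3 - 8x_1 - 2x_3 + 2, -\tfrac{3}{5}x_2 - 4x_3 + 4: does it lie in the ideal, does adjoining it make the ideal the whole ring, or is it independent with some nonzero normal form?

First compute the reduced Gröbner basis of I by Buchberger's algorithm.
f_1 = -5x_1^{2} + x_2x_3 - 8x_1 - 2x_3 + 2, LT = x_1^{2}.
f_2 = -\tfrac{3}{5}x_2 - 4x_3 + 4, LT = x_2.

S(f_1,f_2): leading monomials are coprime, so the S-polynomial reduces to 0 (Buchberger's first criterion).
Every S-polynomial of the final basis reduces to 0, so we have a Gröbner basis.
Inter-reduce: drop elements whose leading term is divisible by another's, tail-reduce, and make monic.
Reduced Gröbner basis: {x_1^{2} + \tfrac{4}{3}x_3^{2} + \tfrac{8}{5}x_1 - \tfrac{14}{15}x_3 - \tfrac{2}{5}, x_2 + \tfrac{20}{3}x_3 - \tfrac{20}{3}}.
Label its elements g_1 = x_1^{2} + \tfrac{4}{3}x_3^{2} + \tfrac{8}{5}x_1 - \tfrac{14}{15}x_3 - \tfrac{2}{5}, g_2 = x_2 + \tfrac{20}{3}x_3 - \tfrac{20}{3}.

Reduce p = -10x_1^{2}x_3 - \tfrac{40}{3}x_3^{3} - \tfrac{3}{2}x_1x_2 - 16x_1x_3 + \tfrac{28}{3}x_3^{2} + \tfrac{4}{3}x_1 - \tfrac{1}{2}x_2 + \tfrac{19}{4}x_3 - \tfrac{5}{4} modulo G:
  leading term x_1^{2}x_3: subtract (-10x_3)·g_1 from -10x_1^{2}x_3 - \tfrac{40}{3}x_3^{3} - \tfrac{3}{2}x_1x_2 - 16x_1x_3 + \tfrac{28}{3}x_3^{2} + \tfrac{4}{3}x_1 - \tfrac{1}{2}x_2 + \tfrac{19}{4}x_3 - \tfrac{5}{4} → -\tfrac{3}{2}x_1x_2 + \tfrac{4}{3}x_1 - \tfrac{1}{2}x_2 + \tfrac{3}{4}x_3 - \tfrac{5}{4}
  leading term x_1x_2: subtract (-\tfrac{3}{2}x_1)·g_2 from -\tfrac{3}{2}x_1x_2 + \tfrac{4}{3}x_1 - \tfrac{1}{2}x_2 + \tfrac{3}{4}x_3 - \tfrac{5}{4} → 10x_1x_3 - \tfrac{26}{3}x_1 - \tfrac{1}{2}x_2 + \tfrac{3}{4}x_3 - \tfrac{5}{4}
  leading term x_1x_3: no divisor's leading term divides it; move 10x_1x_3 to the remainder.
  leading term x_1: no divisor's leading term divides it; move -\tfrac{26}{3}x_1 to the remainder.
  leading term x_2: subtract (-\tfrac{1}{2})·g_2 from -\tfrac{1}{2}x_2 + \tfrac{3}{4}x_3 - \tfrac{5}{4} → \tfrac{49}{12}x_3 - \tfrac{55}{12}
  leading term x_3: no divisor's leading term divides it; move \tfrac{49}{12}x_3 to the remainder.
  leading term 1: no divisor's leading term divides it; move -\tfrac{55}{12} to the remainder.
  normal form = 10x_1x_3 - \tfrac{26}{3}x_1 + \tfrac{49}{12}x_3 - \tfrac{55}{12}.
The normal form is nonzero, so p ∉ I. Since p minus its normal form lies in I, I + (p) = I + (r) where r = 10x_1x_3 - \tfrac{26}{3}x_1 + \tfrac{49}{12}x_3 - \tfrac{55}{12}; decide whether this ideal is the whole ring.
Run Buchberger on G together with r (pairs among the g_i already reduce to 0 since G is a Gröbner basis):
g_1 = x_1^{2} + \tfrac{4}{3}x_3^{2} + \tfrac{8}{5}x_1 - \tfrac{14}{15}x_3 - \tfrac{2}{5}, LT = x_1^{2}.
g_2 = x_2 + \tfrac{20}{3}x_3 - \tfrac{20}{3}, LT = x_2.
r = 10x_1x_3 - \tfrac{26}{3}x_1 + \tfrac{49}{12}x_3 - \tfrac{55}{12}, LT = x_1x_3.

S(g_1,g_2): leading monomials are coprime, so the S-polynomial reduces to 0 (Buchberger's first criterion).
S(g_1,r): lcm = x_1^{2}x_3. S = \tfrac{4}{3}x_3^{3} + \tfrac{13}{15}x_1^{2} + \tfrac{143}{120}x_1x_3 - \tfrac{14}{15}x_3^{2} + \tfrac{11}{24}x_1 - \tfrac{2}{5}x_3.
  leading term x_3^{3}: no divisor's leading term divides it; move \tfrac{4}{3}x_3^{3} to the remainder.
  leading term x_1^{2}: subtract (\tfrac{13}{15})·g_1 from \tfrac{13}{15}x_1^{2} + \tfrac{143}{120}x_1x_3 - \tfrac{14}{15}x_3^{2} + \tfrac{11}{24}x_1 - \tfrac{2}{5}x_3 → \tfrac{143}{120}x_1x_3 - \tfrac{94}{45}x_3^{2} - \tfrac{557}{600}x_1 + \tfrac{92}{225}x_3 + \tfrac{26}{75}
  leading term x_1x_3: subtract (\tfrac{143}{1200})·r from \tfrac{143}{120}x_1x_3 - \tfrac{94}{45}x_3^{2} - \tfrac{557}{600}x_1 + \tfrac{92}{225}x_3 + \tfrac{26}{75} → -\tfrac{94}{45}x_3^{2} + \tfrac{47}{450}x_1 - \tfrac{373}{4800}x_3 + \tfrac{12857}{14400}
  leading term x_3^{2}: no divisor's leading term divides it; move -\tfrac{94}{45}x_3^{2} to the remainder.
  leading term x_1: no divisor's leading term divides it; move \tfrac{47}{450}x_1 to the remainder.
  leading term x_3: no divisor's leading term divides it; move -\tfrac{373}{4800}x_3 to the remainder.
  leading term 1: no divisor's leading term divides it; move \tfrac{12857}{14400} to the remainder.
  remainder \tfrac{4}{3}x_3^{3} - \tfrac{94}{45}x_3^{2} + \tfrac{47}{450}x_1 - \tfrac{373}{4800}x_3 + \tfrac{12857}{14400} ≠ 0; add m_4 = \tfrac{4}{3}x_3^{3} - \tfrac{94}{45}x_3^{2} + \tfrac{47}{450}x_1 - \tfrac{373}{4800}x_3 + \tfrac{12857}{14400} to the basis.

S(g_2,r): leading monomials are coprime, so the S-polynomial reduces to 0 (Buchberger's first criterion).
S(g_1,m_4): leading monomials are coprime, so the S-polynomial reduces to 0 (Buchberger's first criterion).
S(g_2,m_4): leading monomials are coprime, so the S-polynomial reduces to 0 (Buchberger's first criterion).
S(r,m_4): lcm = x_1x_3^{3}. S = \tfrac{7}{10}x_1x_3^{2} + \tfrac{49}{120}x_3^{3} - \tfrac{47}{600}x_1^{2} + \tfrac{373}{6400}x_1x_3 - \tfrac{11}{24}x_3^{2} - \tfrac{12857}{19200}x_1.
  leading term x_1x_3^{2}: subtract (\tfrac{7}{100}x_3)·r from \tfrac{7}{10}x_1x_3^{2} + \tfrac{49}{120}x_3^{3} - \tfrac{47}{600}x_1^{2} + \tfrac{373}{6400}x_1x_3 - \tfrac{11}{24}x_3^{2} - \tfrac{12857}{19200}x_1 → \tfrac{49}{120}x_3^{3} - \tfrac{47}{600}x_1^{2} + \tfrac{12767}{19200}x_1x_3 - \tfrac{893}{1200}x_3^{2} - \tfrac{12857}{19200}x_1 + \tfrac{77}{240}x_3
  leading term x_3^{3}: subtract (\tfrac{49}{160})·m_4 from \tfrac{49}{120}x_3^{3} - \tfrac{47}{600}x_1^{2} + \tfrac{12767}{19200}x_1x_3 - \tfrac{893}{1200}x_3^{2} - \tfrac{12857}{19200}x_1 + \tfrac{77}{240}x_3 → -\tfrac{47}{600}x_1^{2} + \tfrac{12767}{19200}x_1x_3 - \tfrac{47}{450}x_3^{2} - \tfrac{202067}{288000}x_1 + \tfrac{264677}{768000}x_3 - \tfrac{629993}{2304000}
  leading term x_1^{2}: subtract (-\tfrac{47}{600})·g_1 from -\tfrac{47}{600}x_1^{2} + \tfrac{12767}{19200}x_1x_3 - \tfrac{47}{450}x_3^{2} - \tfrac{202067}{288000}x_1 + \tfrac{264677}{768000}x_3 - \tfrac{629993}{2304000} → \tfrac{12767}{19200}x_1x_3 - \tfrac{165971}{288000}x_1 + \tfrac{625583}{2304000}x_3 - \tfrac{140437}{460800}
  leading term x_1x_3: subtract (\tfrac{12767}{192000})·r from \tfrac{12767}{19200}x_1x_3 - \tfrac{165971}{288000}x_1 + \tfrac{625583}{2304000}x_3 - \tfrac{140437}{460800} → 0
  remainder 0.

Every S-polynomial of the final basis reduces to 0, so we have a Gröbner basis.
Inter-reduce: drop elements whose leading term is divisible by another's, tail-reduce, and make monic.
Reduced Gröbner basis: {x_3^{3} - \tfrac{47}{30}x_3^{2} + \tfrac{47}{600}x_1 - \tfrac{373}{6400}x_3 + \tfrac{12857}{19200}, x_1^{2} + \tfrac{4}{3}x_3^{2} + \tfrac{8}{5}x_1 - \tfrac{14}{15}x_3 - \tfrac{2}{5}, x_1x_3 - \tfrac{13}{15}x_1 + \tfrac{49}{120}x_3 - \tfrac{11}{24}, x_2 + \tfrac{20}{3}x_3 - \tfrac{20}{3}}.
The reduced Gröbner basis of I + (p) is {x_3^{3} - \tfrac{47}{30}x_3^{2} + \tfrac{47}{600}x_1 - \tfrac{373}{6400}x_3 + \tfrac{12857}{19200}, x_1^{2} + \tfrac{4}{3}x_3^{2} + \tfrac{8}{5}x_1 - \tfrac{14}{15}x_3 - \tfrac{2}{5}, x_1x_3 - \tfrac{13}{15}x_1 + \tfrac{49}{120}x_3 - \tfrac{11}{24}, x_2 + \tfrac{20}{3}x_3 - \tfrac{20}{3}} ≠ {1}, a proper ideal, so the enlarged system stays consistent: p is independent of I, with normal form 10x_1x_3 - \tfrac{26}{3}x_1 + \tfrac{49}{12}x_3 - \tfrac{55}{12}.

-10x_1^{2}x_3 - \tfrac{40}{3}x_3^{3} - \tfrac{3}{2}x_1x_2 - 16x_1x_3 + \tfrac{28}{3}x_3^{2} + \tfrac{4}{3}x_1 - \tfrac{1}{2}x_2 + \tfrac{19}{4}x_3 - \tfrac{5}{4} is independent of I; its normal form modulo I is 10x_1x_3 - \tfrac{26}{3}x_1 + \tfrac{49}{12}x_3 - \tfrac{55}{12}.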